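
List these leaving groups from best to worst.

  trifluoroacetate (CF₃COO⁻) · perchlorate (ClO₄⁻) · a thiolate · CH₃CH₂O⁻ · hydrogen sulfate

perchlorate (ClO₄⁻) > hydrogen sulfate > trifluoroacetate (CF₃COO⁻) > a thiolate > CH₃CH₂O⁻

The more stable X⁻ (or X) is on its own — i.e. the weaker a base it is — the better a leaving group it makes.
perchlorate (ClO₄⁻): pKₐ(HClO₄) ≈ -10
hydrogen sulfate: pKₐ(H₂SO₄) ≈ -3
trifluoroacetate (CF₃COO⁻): pKₐ(CF₃COOH) ≈ 0.2
a thiolate: pKₐ(RSH (a thiol)) ≈ 10.5
CH₃CH₂O⁻: pKₐ(CH₃CH₂OH) ≈ 16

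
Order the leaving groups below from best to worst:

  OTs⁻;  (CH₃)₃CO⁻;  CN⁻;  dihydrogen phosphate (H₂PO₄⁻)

OTs⁻ > dihydrogen phosphate (H₂PO₄⁻) > CN⁻ > (CH₃)₃CO⁻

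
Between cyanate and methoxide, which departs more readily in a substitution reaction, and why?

cyanate is the better leaving group.
pKₐ(HOCN) ≈ 3.5 versus pKₐ(CH₃OH) ≈ 15.5: cyanate is the much weaker base.
Resonance between N and O.

cyanate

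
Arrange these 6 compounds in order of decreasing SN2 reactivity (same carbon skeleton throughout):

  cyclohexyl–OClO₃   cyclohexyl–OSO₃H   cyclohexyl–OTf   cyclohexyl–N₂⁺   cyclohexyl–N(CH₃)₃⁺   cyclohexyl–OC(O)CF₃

The skeletons are identical, so relative rate is governed entirely by leaving-group ability.
Leaving-group ability tracks the stability of the departed species; conjugate-acid pKₐ is the usual yardstick (lower pKₐ → better LG).
cyclohexyl–N₂⁺ loses N₂: no meaningful conjugate acid; N₂ departs as an exceptionally stable neutral molecule
cyclohexyl–OTf loses OTf⁻: pKₐ(CF₃SO₃H (triflic acid)) ≈ -14
cyclohexyl–OClO₃ loses ClO₄⁻: pKₐ(HClO₄) ≈ -10
cyclohexyl–OSO₃H loses HSO₄⁻: pKₐ(H₂SO₄) ≈ -3
cyclohexyl–OC(O)CF₃ loses CF₃COO⁻: pKₐ(CF₃COOH) ≈ 0.2
cyclohexyl–N(CH₃)₃⁺ loses NR'₃: pKₐ(R'₃NH⁺) ≈ 10.7

cyclohexyl–N₂⁺ > cyclohexyl–OTf > cyclohexyl–OClO₃ > cyclohexyl–OSO₃H > cyclohexyl–OC(O)CF₃ > cyclohexyl–N(CH₃)₃⁺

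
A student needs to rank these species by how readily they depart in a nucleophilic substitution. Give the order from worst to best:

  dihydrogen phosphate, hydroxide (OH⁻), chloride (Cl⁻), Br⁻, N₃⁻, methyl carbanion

Leaving-group ability tracks the stability of the departed species; conjugate-acid pKₐ is the usual yardstick (lower pKₐ → better LG).
Br⁻: pKₐ(HBr) ≈ -9
chloride (Cl⁻): pKₐ(HCl) ≈ -7
dihydrogen phosphate: pKₐ(H₃PO₄) ≈ 2.1
N₃⁻: pKₐ(HN₃) ≈ 4.7
hydroxide (OH⁻): pKₐ(H₂O) ≈ 15.7
methyl carbanion: pKₐ(CH₄) ≈ 48
Listed from poorest to best leaving group as asked.

methyl carbanion < hydroxide (OH⁻) < N₃⁻ < dihydrogen phosphate < chloride (Cl⁻) < Br⁻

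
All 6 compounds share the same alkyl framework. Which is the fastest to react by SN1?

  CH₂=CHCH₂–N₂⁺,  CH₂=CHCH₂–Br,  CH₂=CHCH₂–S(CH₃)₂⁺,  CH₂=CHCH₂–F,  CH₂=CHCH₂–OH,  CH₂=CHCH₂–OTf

CH₂=CHCH₂–N₂⁺

With the same alkyl group throughout, only the leaving group differentiates the rates.
Leaving-group ability tracks the stability of the departed species; conjugate-acid pKₐ is the usual yardstick (lower pKₐ → better LG).
CH₂=CHCH₂–N₂⁺ loses N₂: no meaningful conjugate acid; N₂ departs as an exceptionally stable neutral molecule
CH₂=CHCH₂–OTf loses OTf⁻: pKₐ(CF₃SO₃H (triflic acid)) ≈ -14
CH₂=CHCH₂–Br loses Br⁻: pKₐ(HBr) ≈ -9
CH₂=CHCH₂–S(CH₃)₂⁺ loses SR'₂: pKₐ(R'₂SH⁺) ≈ -7
CH₂=CHCH₂–F loses F⁻: pKₐ(HF) ≈ 3.2
CH₂=CHCH₂–OH loses OH⁻: pKₐ(H₂O) ≈ 15.7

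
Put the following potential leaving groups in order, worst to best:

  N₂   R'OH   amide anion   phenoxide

amide anion < phenoxide < R'OH < N₂

Rank by basicity of the departing species: weakest base leaves most easily.
N₂: no meaningful conjugate acid; N₂ departs as an exceptionally stable neutral molecule
R'OH: pKₐ(R'OH₂⁺) ≈ -2.4 — neutral; leaves from a protonated ether (an oxonium ion, R–O(H)R'⁺)
phenoxide: pKₐ(C₆H₅OH (phenol)) ≈ 10 — resonance into the ring helps, but still a poor LG
amide anion: pKₐ(NH₃) ≈ 38 — extremely strong base; never a leaving group
Listed from poorest to best leaving group as asked.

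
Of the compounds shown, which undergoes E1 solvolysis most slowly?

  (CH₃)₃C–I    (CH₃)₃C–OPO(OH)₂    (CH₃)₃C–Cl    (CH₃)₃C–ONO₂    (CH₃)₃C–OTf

The skeletons are identical, so relative rate is governed entirely by leaving-group ability.
Rank by basicity of the departing species: weakest base leaves most easily.
(CH₃)₃C–OTf loses OTf⁻: pKₐ(CF₃SO₃H (triflic acid)) ≈ -14
(CH₃)₃C–I loses I⁻: pKₐ(HI) ≈ -10
(CH₃)₃C–Cl loses Cl⁻: pKₐ(HCl) ≈ -7
(CH₃)₃C–ONO₂ loses NO₃⁻: pKₐ(HNO₃) ≈ -1.3
(CH₃)₃C–OPO(OH)₂ loses H₂PO₄⁻: pKₐ(H₃PO₄) ≈ 2.1

(CH₃)₃C–OPO(OH)₂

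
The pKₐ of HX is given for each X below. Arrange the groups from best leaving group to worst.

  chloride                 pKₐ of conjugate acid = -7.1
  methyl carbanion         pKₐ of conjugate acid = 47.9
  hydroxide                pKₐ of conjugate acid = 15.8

chloride > hydroxide > methyl carbanion

Lower conjugate-acid pKₐ ⇒ weaker base ⇒ better leaving group.
Sorting by the given values: chloride (-7.1), hydroxide (15.8), methyl carbanion (47.9).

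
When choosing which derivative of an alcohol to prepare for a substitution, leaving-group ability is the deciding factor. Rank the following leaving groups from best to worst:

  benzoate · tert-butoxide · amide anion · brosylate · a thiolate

brosylate > benzoate > a thiolate > tert-butoxide > amide anion

The more stable X⁻ (or X) is on its own — i.e. the weaker a base it is — the better a leaving group it makes.
brosylate: pKₐ(p-BrC₆H₄SO₃H) ≈ -2.8
benzoate: pKₐ(C₆H₅COOH) ≈ 4.2 — aryl carboxylate
a thiolate: pKₐ(RSH (a thiol)) ≈ 10.5 — moderately basic; rarely leaves without activation
tert-butoxide: pKₐ(t-BuOH) ≈ 18 — bulky, strongly basic alkoxide
amide anion: pKₐ(NH₃) ≈ 38 — extremely strong base; never a leaving group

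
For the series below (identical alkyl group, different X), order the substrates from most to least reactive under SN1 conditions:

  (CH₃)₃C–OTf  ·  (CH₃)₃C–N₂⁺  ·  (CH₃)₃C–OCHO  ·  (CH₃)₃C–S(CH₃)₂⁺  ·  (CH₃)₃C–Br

(CH₃)₃C–N₂⁺ > (CH₃)₃C–OTf > (CH₃)₃C–Br > (CH₃)₃C–S(CH₃)₂⁺ > (CH₃)₃C–OCHO

Same R in every case — rank the leaving groups.
The more stable X⁻ (or X) is on its own — i.e. the weaker a base it is — the better a leaving group it makes.
(CH₃)₃C–N₂⁺ loses N₂: no meaningful conjugate acid; N₂ departs as an exceptionally stable neutral molecule
(CH₃)₃C–OTf loses OTf⁻: pKₐ(CF₃SO₃H (triflic acid)) ≈ -14
(CH₃)₃C–Br loses Br⁻: pKₐ(HBr) ≈ -9
(CH₃)₃C–S(CH₃)₂⁺ loses SR'₂: pKₐ(R'₂SH⁺) ≈ -7
(CH₃)₃C–OCHO loses HCOO⁻: pKₐ(HCOOH) ≈ 3.8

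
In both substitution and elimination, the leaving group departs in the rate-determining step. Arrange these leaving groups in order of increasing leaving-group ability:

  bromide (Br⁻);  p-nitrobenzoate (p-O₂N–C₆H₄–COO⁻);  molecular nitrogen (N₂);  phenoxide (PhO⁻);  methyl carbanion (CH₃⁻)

methyl carbanion (CH₃⁻) < phenoxide (PhO⁻) < p-nitrobenzoate (p-O₂N–C₆H₄–COO⁻) < bromide (Br⁻) < molecular nitrogen (N₂)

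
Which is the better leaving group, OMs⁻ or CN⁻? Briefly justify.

OMs⁻ is the better leaving group.
pKₐ(CH₃SO₃H (MsOH)) ≈ -1.9 versus pKₐ(HCN) ≈ 9.2: OMs⁻ is the much weaker base.
Resonance-delocalised alkanesulfonate.

OMs⁻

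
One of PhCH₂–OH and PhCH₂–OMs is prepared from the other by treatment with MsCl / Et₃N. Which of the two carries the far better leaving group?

PhCH₂–OMs

From PhCH₂–OH the departing group would be OH⁻ (pKₐ(H₂O) ≈ 15.7). Strong base; essentially never leaves without prior activation.
From PhCH₂–OMs the leaving group is OMs⁻ (pKₐ(CH₃SO₃H (MsOH)) ≈ -1.9). Resonance-delocalised alkanesulfonate.
Treatment with MsCl / Et₃N works by converting the hydroxyl into a mesylate, making PhCH₂–OMs enormously more reactive.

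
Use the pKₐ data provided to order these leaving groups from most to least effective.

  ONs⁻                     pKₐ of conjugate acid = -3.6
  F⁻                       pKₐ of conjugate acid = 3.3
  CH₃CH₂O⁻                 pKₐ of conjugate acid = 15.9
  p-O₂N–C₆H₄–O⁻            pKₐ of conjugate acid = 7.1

ONs⁻ > F⁻ > p-O₂N–C₆H₄–O⁻ > CH₃CH₂O⁻

Lower conjugate-acid pKₐ ⇒ weaker base ⇒ better leaving group.
Sorting by the given values: ONs⁻ (-3.6), F⁻ (3.3), p-O₂N–C₆H₄–O⁻ (7.1), CH₃CH₂O⁻ (15.9).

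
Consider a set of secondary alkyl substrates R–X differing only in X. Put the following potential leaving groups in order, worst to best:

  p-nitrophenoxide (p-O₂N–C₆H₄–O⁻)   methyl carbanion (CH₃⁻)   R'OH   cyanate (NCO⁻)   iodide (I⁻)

Rank by basicity of the departing species: weakest base leaves most easily.
iodide (I⁻): pKₐ(HI) ≈ -10
R'OH: pKₐ(R'OH₂⁺) ≈ -2.4
cyanate (NCO⁻): pKₐ(HOCN) ≈ 3.5
p-nitrophenoxide (p-O₂N–C₆H₄–O⁻): pKₐ(p-nitrophenol) ≈ 7.2
methyl carbanion (CH₃⁻): pKₐ(CH₄) ≈ 48
The question asks for worst first, so the sequence is read in increasing leaving-group ability.

methyl carbanion (CH₃⁻) < p-nitrophenoxide (p-O₂N–C₆H₄–O⁻) < cyanate (NCO⁻) < R'OH < iodide (I⁻)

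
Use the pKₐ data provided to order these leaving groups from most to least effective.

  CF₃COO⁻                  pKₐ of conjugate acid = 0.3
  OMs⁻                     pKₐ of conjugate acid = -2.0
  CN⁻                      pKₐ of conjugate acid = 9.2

OMs⁻ > CF₃COO⁻ > CN⁻

Lower conjugate-acid pKₐ ⇒ weaker base ⇒ better leaving group.
Sorting by the given values: OMs⁻ (-2.0), CF₃COO⁻ (0.3), CN⁻ (9.2).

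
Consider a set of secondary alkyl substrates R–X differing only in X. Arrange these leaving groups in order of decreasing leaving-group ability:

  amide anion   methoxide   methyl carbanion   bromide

bromide > methoxide > amide anion > methyl carbanion

Rank by basicity of the departing species: weakest base leaves most easily.
bromide: pKₐ(HBr) ≈ -9
methoxide: pKₐ(CH₃OH) ≈ 15.5
amide anion: pKₐ(NH₃) ≈ 38
methyl carbanion: pKₐ(CH₄) ≈ 48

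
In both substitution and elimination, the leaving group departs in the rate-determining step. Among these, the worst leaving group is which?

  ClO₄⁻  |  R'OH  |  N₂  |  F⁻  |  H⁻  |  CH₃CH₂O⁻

H⁻

N₂: no meaningful conjugate acid; N₂ departs as an exceptionally stable neutral molecule
ClO₄⁻: pKₐ(HClO₄) ≈ -10
R'OH: pKₐ(R'OH₂⁺) ≈ -2.4
F⁻: pKₐ(HF) ≈ 3.2
CH₃CH₂O⁻: pKₐ(CH₃CH₂OH) ≈ 16
H⁻: pKₐ(H₂) ≈ 36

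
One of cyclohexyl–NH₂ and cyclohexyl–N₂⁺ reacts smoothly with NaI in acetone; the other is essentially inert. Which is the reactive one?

cyclohexyl–N₂⁺

From cyclohexyl–NH₂ the departing group would be NH₂⁻ (pKₐ(NH₃) ≈ 38). Extremely strong base; never a leaving group.
From cyclohexyl–N₂⁺ the leaving group is N₂ (no meaningful conjugate acid; N₂ departs as an exceptionally stable neutral molecule).
(In practice cyclohexyl–N₂⁺ is made from cyclohexyl–NH₂ by diazotisation (NaNO₂ / HCl, 0 °C), generating a diazonium salt that expels N₂.)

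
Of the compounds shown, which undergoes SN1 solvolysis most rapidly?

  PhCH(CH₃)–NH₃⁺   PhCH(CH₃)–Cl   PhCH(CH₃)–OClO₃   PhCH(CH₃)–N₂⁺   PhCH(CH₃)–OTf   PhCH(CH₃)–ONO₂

PhCH(CH₃)–N₂⁺

Identical carbon frameworks mean the comparison reduces to leaving-group quality.
The more stable X⁻ (or X) is on its own — i.e. the weaker a base it is — the better a leaving group it makes.
PhCH(CH₃)–N₂⁺ loses N₂: no meaningful conjugate acid; N₂ departs as an exceptionally stable neutral molecule
PhCH(CH₃)–OTf loses OTf⁻: pKₐ(CF₃SO₃H (triflic acid)) ≈ -14
PhCH(CH₃)–OClO₃ loses ClO₄⁻: pKₐ(HClO₄) ≈ -10
PhCH(CH₃)–Cl loses Cl⁻: pKₐ(HCl) ≈ -7
PhCH(CH₃)–ONO₂ loses NO₃⁻: pKₐ(HNO₃) ≈ -1.3
PhCH(CH₃)–NH₃⁺ loses NH₃: pKₐ(NH₄⁺) ≈ 9.2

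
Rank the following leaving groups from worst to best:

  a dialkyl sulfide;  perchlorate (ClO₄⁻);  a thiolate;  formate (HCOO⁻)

a thiolate < formate (HCOO⁻) < a dialkyl sulfide < perchlorate (ClO₄⁻)

Leaving-group ability tracks the stability of the departed species; conjugate-acid pKₐ is the usual yardstick (lower pKₐ → better LG).
perchlorate (ClO₄⁻): pKₐ(HClO₄) ≈ -10
a dialkyl sulfide: pKₐ(R'₂SH⁺) ≈ -7 — neutral; leaves from a sulfonium salt (R–SR'₂⁺)
formate (HCOO⁻): pKₐ(HCOOH) ≈ 3.8
a thiolate: pKₐ(RSH (a thiol)) ≈ 10.5
Listed from poorest to best leaving group as asked.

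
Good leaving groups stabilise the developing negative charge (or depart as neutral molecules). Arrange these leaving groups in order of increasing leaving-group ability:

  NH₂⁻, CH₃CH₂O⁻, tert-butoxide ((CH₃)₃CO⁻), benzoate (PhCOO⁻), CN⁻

The more stable X⁻ (or X) is on its own — i.e. the weaker a base it is — the better a leaving group it makes.
benzoate (PhCOO⁻): pKₐ(C₆H₅COOH) ≈ 4.2
CN⁻: pKₐ(HCN) ≈ 9.2 — sp carbon stabilises the charge somewhat, but still a poor LG
CH₃CH₂O⁻: pKₐ(CH₃CH₂OH) ≈ 16 — strong base; alkoxides do not leave unassisted
tert-butoxide ((CH₃)₃CO⁻): pKₐ(t-BuOH) ≈ 18
NH₂⁻: pKₐ(NH₃) ≈ 38
Reversing gives the worst-to-best order requested.

NH₂⁻ < tert-butoxide ((CH₃)₃CO⁻) < CH₃CH₂O⁻ < CN⁻ < benzoate (PhCOO⁻)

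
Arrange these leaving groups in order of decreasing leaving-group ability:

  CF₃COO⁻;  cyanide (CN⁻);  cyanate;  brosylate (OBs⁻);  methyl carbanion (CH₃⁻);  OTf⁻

Rank by basicity of the departing species: weakest base leaves most easily.
OTf⁻: pKₐ(CF₃SO₃H (triflic acid)) ≈ -14
brosylate (OBs⁻): pKₐ(p-BrC₆H₄SO₃H) ≈ -2.8 — arenesulfonate with a p-bromo substituent
CF₃COO⁻: pKₐ(CF₃COOH) ≈ 0.2
cyanate: pKₐ(HOCN) ≈ 3.5 — resonance between N and O
cyanide (CN⁻): pKₐ(HCN) ≈ 9.2 — sp carbon stabilises the charge somewhat, but still a poor LG
methyl carbanion (CH₃⁻): pKₐ(CH₄) ≈ 48

OTf⁻ > brosylate (OBs⁻) > CF₃COO⁻ > cyanate > cyanide (CN⁻) > methyl carbanion (CH₃⁻)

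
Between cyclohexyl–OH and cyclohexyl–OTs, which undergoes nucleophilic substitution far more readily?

cyclohexyl–OTs

From cyclohexyl–OH the departing group would be OH⁻ (pKₐ(H₂O) ≈ 15.7). Strong base; essentially never leaves without prior activation.
From cyclohexyl–OTs the leaving group is OTs⁻ (pKₐ(p-CH₃C₆H₄SO₃H (TsOH)) ≈ -2.8). Resonance-delocalised arenesulfonate.
(In practice cyclohexyl–OTs is made from cyclohexyl–OH by treatment with TsCl / pyridine, converting the hydroxyl into a tosylate.)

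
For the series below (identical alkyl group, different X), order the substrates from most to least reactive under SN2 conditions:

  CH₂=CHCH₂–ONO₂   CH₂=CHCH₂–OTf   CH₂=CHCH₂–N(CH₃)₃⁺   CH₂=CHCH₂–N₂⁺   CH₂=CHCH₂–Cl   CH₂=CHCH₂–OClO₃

CH₂=CHCH₂–N₂⁺ > CH₂=CHCH₂–OTf > CH₂=CHCH₂–OClO₃ > CH₂=CHCH₂–Cl > CH₂=CHCH₂–ONO₂ > CH₂=CHCH₂–N(CH₃)₃⁺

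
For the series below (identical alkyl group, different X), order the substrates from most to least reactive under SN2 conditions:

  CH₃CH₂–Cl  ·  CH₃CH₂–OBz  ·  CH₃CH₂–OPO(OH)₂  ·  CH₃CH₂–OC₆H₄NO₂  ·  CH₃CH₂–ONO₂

CH₃CH₂–Cl > CH₃CH₂–ONO₂ > CH₃CH₂–OPO(OH)₂ > CH₃CH₂–OBz > CH₃CH₂–OC₆H₄NO₂

Identical carbon frameworks mean the comparison reduces to leaving-group quality.
Leaving-group ability tracks the stability of the departed species; conjugate-acid pKₐ is the usual yardstick (lower pKₐ → better LG).
CH₃CH₂–Cl loses Cl⁻: pKₐ(HCl) ≈ -7
CH₃CH₂–ONO₂ loses NO₃⁻: pKₐ(HNO₃) ≈ -1.3
CH₃CH₂–OPO(OH)₂ loses H₂PO₄⁻: pKₐ(H₃PO₄) ≈ 2.1
CH₃CH₂–OBz loses PhCOO⁻: pKₐ(C₆H₅COOH) ≈ 4.2
CH₃CH₂–OC₆H₄NO₂ loses p-O₂N–C₆H₄–O⁻: pKₐ(p-nitrophenol) ≈ 7.2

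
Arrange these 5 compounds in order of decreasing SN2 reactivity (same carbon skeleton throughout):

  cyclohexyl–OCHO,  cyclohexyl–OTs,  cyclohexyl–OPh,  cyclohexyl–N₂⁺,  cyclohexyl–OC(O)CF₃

Identical carbon frameworks mean the comparison reduces to leaving-group quality.
A good leaving group is a weak base: the lower the pKₐ of its conjugate acid, the more readily it departs.
cyclohexyl–N₂⁺ loses N₂: no meaningful conjugate acid; N₂ departs as an exceptionally stable neutral molecule
cyclohexyl–OTs loses OTs⁻: pKₐ(p-CH₃C₆H₄SO₃H (TsOH)) ≈ -2.8
cyclohexyl–OC(O)CF₃ loses CF₃COO⁻: pKₐ(CF₃COOH) ≈ 0.2
cyclohexyl–OCHO loses HCOO⁻: pKₐ(HCOOH) ≈ 3.8
cyclohexyl–OPh loses PhO⁻: pKₐ(C₆H₅OH (phenol)) ≈ 10

cyclohexyl–N₂⁺ > cyclohexyl–OTs > cyclohexyl–OC(O)CF₃ > cyclohexyl–OCHO > cyclohexyl–OPh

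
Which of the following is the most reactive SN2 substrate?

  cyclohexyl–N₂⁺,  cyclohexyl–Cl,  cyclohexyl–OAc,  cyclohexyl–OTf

cyclohexyl–N₂⁺

The skeletons are identical, so relative rate is governed entirely by leaving-group ability.
The more stable X⁻ (or X) is on its own — i.e. the weaker a base it is — the better a leaving group it makes.
cyclohexyl–N₂⁺ loses N₂: no meaningful conjugate acid; N₂ departs as an exceptionally stable neutral molecule
cyclohexyl–OTf loses OTf⁻: pKₐ(CF₃SO₃H (triflic acid)) ≈ -14
cyclohexyl–Cl loses Cl⁻: pKₐ(HCl) ≈ -7
cyclohexyl–OAc loses AcO⁻: pKₐ(CH₃COOH) ≈ 4.8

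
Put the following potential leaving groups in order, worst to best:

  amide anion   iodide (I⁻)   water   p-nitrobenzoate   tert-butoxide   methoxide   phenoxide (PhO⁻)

amide anion < tert-butoxide < methoxide < phenoxide (PhO⁻) < p-nitrobenzoate < water < iodide (I⁻)

The more stable X⁻ (or X) is on its own — i.e. the weaker a base it is — the better a leaving group it makes.
iodide (I⁻): pKₐ(HI) ≈ -10
water: pKₐ(H₃O⁺) ≈ -1.7
p-nitrobenzoate: pKₐ(p-nitrobenzoic acid) ≈ 3.4
phenoxide (PhO⁻): pKₐ(C₆H₅OH (phenol)) ≈ 10
methoxide: pKₐ(CH₃OH) ≈ 15.5
tert-butoxide: pKₐ(t-BuOH) ≈ 18
amide anion: pKₐ(NH₃) ≈ 38
The question asks for worst first, so the sequence is read in increasing leaving-group ability.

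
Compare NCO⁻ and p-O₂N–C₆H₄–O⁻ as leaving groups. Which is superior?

NCO⁻ is the better leaving group.
pKₐ(HOCN) ≈ 3.5 versus pKₐ(p-nitrophenol) ≈ 7.2: NCO⁻ is the much weaker base.
Resonance between N and O.

NCO⁻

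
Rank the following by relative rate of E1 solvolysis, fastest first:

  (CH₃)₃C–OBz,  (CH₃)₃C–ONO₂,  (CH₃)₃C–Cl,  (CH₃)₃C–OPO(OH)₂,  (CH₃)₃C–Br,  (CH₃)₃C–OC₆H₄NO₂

The skeletons are identical, so relative rate is governed entirely by leaving-group ability.
Rank by basicity of the departing species: weakest base leaves most easily.
(CH₃)₃C–Br loses Br⁻: pKₐ(HBr) ≈ -9
(CH₃)₃C–Cl loses Cl⁻: pKₐ(HCl) ≈ -7
(CH₃)₃C–ONO₂ loses NO₃⁻: pKₐ(HNO₃) ≈ -1.3
(CH₃)₃C–OPO(OH)₂ loses H₂PO₄⁻: pKₐ(H₃PO₄) ≈ 2.1
(CH₃)₃C–OBz loses PhCOO⁻: pKₐ(C₆H₅COOH) ≈ 4.2
(CH₃)₃C–OC₆H₄NO₂ loses p-O₂N–C₆H₄–O⁻: pKₐ(p-nitrophenol) ≈ 7.2

(CH₃)₃C–Br > (CH₃)₃C–Cl > (CH₃)₃C–ONO₂ > (CH₃)₃C–OPO(OH)₂ > (CH₃)₃C–OBz > (CH₃)₃C–OC₆H₄NO₂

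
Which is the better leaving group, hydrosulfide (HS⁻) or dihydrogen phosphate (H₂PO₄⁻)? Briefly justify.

dihydrogen phosphate (H₂PO₄⁻) is the better leaving group.
pKₐ(H₃PO₄) ≈ 2.1 versus pKₐ(H₂S) ≈ 7: dihydrogen phosphate (H₂PO₄⁻) is the much weaker base.
Moderate base; biological leaving group after further activation.

dihydrogen phosphate (H₂PO₄⁻)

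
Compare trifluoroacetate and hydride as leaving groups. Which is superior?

trifluoroacetate is the better leaving group.
pKₐ(CF₃COOH) ≈ 0.2 versus pKₐ(H₂) ≈ 36: trifluoroacetate is the much weaker base.
Strongly electron-withdrawing CF₃ stabilises the carboxylate.

trifluoroacetate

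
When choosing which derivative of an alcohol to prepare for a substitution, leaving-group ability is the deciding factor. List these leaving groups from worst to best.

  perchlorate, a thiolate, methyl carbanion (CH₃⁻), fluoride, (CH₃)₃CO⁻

methyl carbanion (CH₃⁻) < (CH₃)₃CO⁻ < a thiolate < fluoride < perchlorate

Leaving-group ability tracks the stability of the departed species; conjugate-acid pKₐ is the usual yardstick (lower pKₐ → better LG).
perchlorate: pKₐ(HClO₄) ≈ -10 — extremely weak base; rarely used for safety reasons
fluoride: pKₐ(HF) ≈ 3.2 — small and strongly basic; the poor halide leaving group
a thiolate: pKₐ(RSH (a thiol)) ≈ 10.5
(CH₃)₃CO⁻: pKₐ(t-BuOH) ≈ 18 — bulky, strongly basic alkoxide
methyl carbanion (CH₃⁻): pKₐ(CH₄) ≈ 48
The question asks for worst first, so the sequence is read in increasing leaving-group ability.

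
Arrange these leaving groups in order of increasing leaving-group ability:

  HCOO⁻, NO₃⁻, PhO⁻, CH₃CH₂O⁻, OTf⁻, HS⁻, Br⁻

CH₃CH₂O⁻ < PhO⁻ < HS⁻ < HCOO⁻ < NO₃⁻ < Br⁻ < OTf⁻

Leaving-group ability tracks the stability of the departed species; conjugate-acid pKₐ is the usual yardstick (lower pKₐ → better LG).
OTf⁻: pKₐ(CF₃SO₃H (triflic acid)) ≈ -14
Br⁻: pKₐ(HBr) ≈ -9 — weak base; good leaving group
NO₃⁻: pKₐ(HNO₃) ≈ -1.3
HCOO⁻: pKₐ(HCOOH) ≈ 3.8
HS⁻: pKₐ(H₂S) ≈ 7 — larger and more polarisable than the oxygen analogue
PhO⁻: pKₐ(C₆H₅OH (phenol)) ≈ 10 — resonance into the ring helps, but still a poor LG
CH₃CH₂O⁻: pKₐ(CH₃CH₂OH) ≈ 16 — strong base; alkoxides do not leave unassisted
Listed from poorest to best leaving group as asked.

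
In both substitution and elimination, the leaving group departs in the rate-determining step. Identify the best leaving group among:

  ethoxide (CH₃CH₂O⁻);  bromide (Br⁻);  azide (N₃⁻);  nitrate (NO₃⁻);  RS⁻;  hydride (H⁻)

bromide (Br⁻)

The more stable X⁻ (or X) is on its own — i.e. the weaker a base it is — the better a leaving group it makes.
bromide (Br⁻): pKₐ(HBr) ≈ -9
nitrate (NO₃⁻): pKₐ(HNO₃) ≈ -1.3
azide (N₃⁻): pKₐ(HN₃) ≈ 4.7
RS⁻: pKₐ(RSH (a thiol)) ≈ 10.5
ethoxide (CH₃CH₂O⁻): pKₐ(CH₃CH₂OH) ≈ 16
hydride (H⁻): pKₐ(H₂) ≈ 36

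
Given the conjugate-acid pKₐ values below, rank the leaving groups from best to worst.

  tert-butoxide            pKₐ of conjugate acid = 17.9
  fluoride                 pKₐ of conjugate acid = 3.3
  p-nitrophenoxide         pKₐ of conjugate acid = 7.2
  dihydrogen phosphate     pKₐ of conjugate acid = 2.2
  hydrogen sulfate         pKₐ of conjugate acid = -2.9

hydrogen sulfate > dihydrogen phosphate > fluoride > p-nitrophenoxide > tert-butoxide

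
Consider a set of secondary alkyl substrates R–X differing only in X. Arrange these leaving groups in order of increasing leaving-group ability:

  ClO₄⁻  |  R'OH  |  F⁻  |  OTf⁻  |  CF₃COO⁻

OTf⁻: pKₐ(CF₃SO₃H (triflic acid)) ≈ -14 — charge spread over three oxygens and a CF₃ group; the premier leaving group in synthesis
ClO₄⁻: pKₐ(HClO₄) ≈ -10
R'OH: pKₐ(R'OH₂⁺) ≈ -2.4 — neutral; leaves from a protonated ether (an oxonium ion, R–O(H)R'⁺)
CF₃COO⁻: pKₐ(CF₃COOH) ≈ 0.2 — strongly electron-withdrawing CF₃ stabilises the carboxylate
F⁻: pKₐ(HF) ≈ 3.2 — small and strongly basic; the poor halide leaving group
The question asks for worst first, so the sequence is read in increasing leaving-group ability.

F⁻ < CF₃COO⁻ < R'OH < ClO₄⁻ < OTf⁻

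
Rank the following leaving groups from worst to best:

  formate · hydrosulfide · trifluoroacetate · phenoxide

A good leaving group is a weak base: the lower the pKₐ of its conjugate acid, the more readily it departs.
trifluoroacetate: pKₐ(CF₃COOH) ≈ 0.2
formate: pKₐ(HCOOH) ≈ 3.8
hydrosulfide: pKₐ(H₂S) ≈ 7
phenoxide: pKₐ(C₆H₅OH (phenol)) ≈ 10
The question asks for worst first, so the sequence is read in increasing leaving-group ability.

phenoxide < hydrosulfide < formate < trifluoroacetate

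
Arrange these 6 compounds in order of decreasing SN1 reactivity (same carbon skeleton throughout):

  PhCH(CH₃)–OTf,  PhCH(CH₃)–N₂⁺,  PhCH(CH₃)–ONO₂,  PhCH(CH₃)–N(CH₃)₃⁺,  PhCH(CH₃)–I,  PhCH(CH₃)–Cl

With the same alkyl group throughout, only the leaving group differentiates the rates.
Rank by basicity of the departing species: weakest base leaves most easily.
PhCH(CH₃)–N₂⁺ loses N₂: no meaningful conjugate acid; N₂ departs as an exceptionally stable neutral molecule
PhCH(CH₃)–OTf loses OTf⁻: pKₐ(CF₃SO₃H (triflic acid)) ≈ -14
PhCH(CH₃)–I loses I⁻: pKₐ(HI) ≈ -10
PhCH(CH₃)–Cl loses Cl⁻: pKₐ(HCl) ≈ -7
PhCH(CH₃)–ONO₂ loses NO₃⁻: pKₐ(HNO₃) ≈ -1.3
PhCH(CH₃)–N(CH₃)₃⁺ loses NR'₃: pKₐ(R'₃NH⁺) ≈ 10.7

PhCH(CH₃)–N₂⁺ > PhCH(CH₃)–OTf > PhCH(CH₃)–I > PhCH(CH₃)–Cl > PhCH(CH₃)–ONO₂ > PhCH(CH₃)–N(CH₃)₃⁺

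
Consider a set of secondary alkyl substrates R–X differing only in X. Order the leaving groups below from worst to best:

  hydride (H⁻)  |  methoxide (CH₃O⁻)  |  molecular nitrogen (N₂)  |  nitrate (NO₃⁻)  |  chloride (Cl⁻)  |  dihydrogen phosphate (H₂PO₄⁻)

hydride (H⁻) < methoxide (CH₃O⁻) < dihydrogen phosphate (H₂PO₄⁻) < nitrate (NO₃⁻) < chloride (Cl⁻) < molecular nitrogen (N₂)

Rank by basicity of the departing species: weakest base leaves most easily.
molecular nitrogen (N₂): no meaningful conjugate acid; N₂ departs as an exceptionally stable neutral molecule
chloride (Cl⁻): pKₐ(HCl) ≈ -7
nitrate (NO₃⁻): pKₐ(HNO₃) ≈ -1.3
dihydrogen phosphate (H₂PO₄⁻): pKₐ(H₃PO₄) ≈ 2.1
methoxide (CH₃O⁻): pKₐ(CH₃OH) ≈ 15.5
hydride (H⁻): pKₐ(H₂) ≈ 36
Listed from poorest to best leaving group as asked.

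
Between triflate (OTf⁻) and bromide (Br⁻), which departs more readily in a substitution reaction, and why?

triflate (OTf⁻) is the better leaving group.
pKₐ(CF₃SO₃H (triflic acid)) ≈ -14 versus pKₐ(HBr) ≈ -9: triflate (OTf⁻) is the much weaker base.
Charge spread over three oxygens and a CF₃ group; the premier leaving group in synthesis.

triflate (OTf⁻)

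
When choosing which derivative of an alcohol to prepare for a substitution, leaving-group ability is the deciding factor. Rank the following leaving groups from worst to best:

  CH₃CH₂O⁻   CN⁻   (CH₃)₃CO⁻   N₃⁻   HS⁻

(CH₃)₃CO⁻ < CH₃CH₂O⁻ < CN⁻ < HS⁻ < N₃⁻

Leaving-group ability tracks the stability of the departed species; conjugate-acid pKₐ is the usual yardstick (lower pKₐ → better LG).
N₃⁻: pKₐ(HN₃) ≈ 4.7 — linear, resonance-stabilised
HS⁻: pKₐ(H₂S) ≈ 7 — larger and more polarisable than the oxygen analogue
CN⁻: pKₐ(HCN) ≈ 9.2 — sp carbon stabilises the charge somewhat, but still a poor LG
CH₃CH₂O⁻: pKₐ(CH₃CH₂OH) ≈ 16 — strong base; alkoxides do not leave unassisted
(CH₃)₃CO⁻: pKₐ(t-BuOH) ≈ 18 — bulky, strongly basic alkoxide
The question asks for worst first, so the sequence is read in increasing leaving-group ability.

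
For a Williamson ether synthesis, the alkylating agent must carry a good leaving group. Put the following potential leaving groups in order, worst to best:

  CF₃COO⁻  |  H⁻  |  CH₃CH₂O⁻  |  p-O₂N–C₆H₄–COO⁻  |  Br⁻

H⁻ < CH₃CH₂O⁻ < p-O₂N–C₆H₄–COO⁻ < CF₃COO⁻ < Br⁻

Br⁻: pKₐ(HBr) ≈ -9
CF₃COO⁻: pKₐ(CF₃COOH) ≈ 0.2
p-O₂N–C₆H₄–COO⁻: pKₐ(p-nitrobenzoic acid) ≈ 3.4
CH₃CH₂O⁻: pKₐ(CH₃CH₂OH) ≈ 16
H⁻: pKₐ(H₂) ≈ 36
Reversing gives the worst-to-best order requested.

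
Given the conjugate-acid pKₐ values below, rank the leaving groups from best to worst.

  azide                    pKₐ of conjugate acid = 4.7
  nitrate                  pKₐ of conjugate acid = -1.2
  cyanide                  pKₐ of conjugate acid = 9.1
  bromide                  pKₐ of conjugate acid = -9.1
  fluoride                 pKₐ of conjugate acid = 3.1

Lower conjugate-acid pKₐ ⇒ weaker base ⇒ better leaving group.
Sorting by the given values: bromide (-9.1), nitrate (-1.2), fluoride (3.1), azide (4.7), cyanide (9.1).

bromide > nitrate > fluoride > azide > cyanide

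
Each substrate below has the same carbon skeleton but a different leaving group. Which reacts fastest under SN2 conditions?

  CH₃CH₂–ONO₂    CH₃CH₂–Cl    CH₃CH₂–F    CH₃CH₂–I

CH₃CH₂–I

The skeletons are identical, so relative rate is governed entirely by leaving-group ability.
Rank by basicity of the departing species: weakest base leaves most easily.
CH₃CH₂–I loses I⁻: pKₐ(HI) ≈ -10
CH₃CH₂–Cl loses Cl⁻: pKₐ(HCl) ≈ -7
CH₃CH₂–ONO₂ loses NO₃⁻: pKₐ(HNO₃) ≈ -1.3
CH₃CH₂–F loses F⁻: pKₐ(HF) ≈ 3.2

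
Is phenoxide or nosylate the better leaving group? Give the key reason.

nosylate

nosylate is the better leaving group.
pKₐ(p-O₂NC₆H₄SO₃H) ≈ -3.5 versus pKₐ(C₆H₅OH (phenol)) ≈ 10: nosylate is the much weaker base.
P-nitro group further stabilises the sulfonate.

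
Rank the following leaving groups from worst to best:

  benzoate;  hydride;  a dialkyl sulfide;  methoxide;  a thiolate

A good leaving group is a weak base: the lower the pKₐ of its conjugate acid, the more readily it departs.
a dialkyl sulfide: pKₐ(R'₂SH⁺) ≈ -7
benzoate: pKₐ(C₆H₅COOH) ≈ 4.2
a thiolate: pKₐ(RSH (a thiol)) ≈ 10.5
methoxide: pKₐ(CH₃OH) ≈ 15.5
hydride: pKₐ(H₂) ≈ 36
Reversing gives the worst-to-best order requested.

hydride < methoxide < a thiolate < benzoate < a dialkyl sulfide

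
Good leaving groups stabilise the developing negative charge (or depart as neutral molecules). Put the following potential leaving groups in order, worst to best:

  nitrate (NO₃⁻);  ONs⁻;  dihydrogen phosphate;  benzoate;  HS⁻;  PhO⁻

PhO⁻ < HS⁻ < benzoate < dihydrogen phosphate < nitrate (NO₃⁻) < ONs⁻

ONs⁻: pKₐ(p-O₂NC₆H₄SO₃H) ≈ -3.5 — p-nitro group further stabilises the sulfonate
nitrate (NO₃⁻): pKₐ(HNO₃) ≈ -1.3 — resonance-delocalised over three oxygens
dihydrogen phosphate: pKₐ(H₃PO₄) ≈ 2.1
benzoate: pKₐ(C₆H₅COOH) ≈ 4.2
HS⁻: pKₐ(H₂S) ≈ 7 — larger and more polarisable than the oxygen analogue
PhO⁻: pKₐ(C₆H₅OH (phenol)) ≈ 10
The question asks for worst first, so the sequence is read in increasing leaving-group ability.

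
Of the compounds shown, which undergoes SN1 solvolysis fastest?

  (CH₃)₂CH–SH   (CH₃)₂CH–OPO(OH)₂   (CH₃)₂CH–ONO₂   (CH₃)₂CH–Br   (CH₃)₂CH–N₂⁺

Same R in every case — rank the leaving groups.
Rank by basicity of the departing species: weakest base leaves most easily.
(CH₃)₂CH–N₂⁺ loses N₂: no meaningful conjugate acid; N₂ departs as an exceptionally stable neutral molecule
(CH₃)₂CH–Br loses Br⁻: pKₐ(HBr) ≈ -9
(CH₃)₂CH–ONO₂ loses NO₃⁻: pKₐ(HNO₃) ≈ -1.3
(CH₃)₂CH–OPO(OH)₂ loses H₂PO₄⁻: pKₐ(H₃PO₄) ≈ 2.1
(CH₃)₂CH–SH loses HS⁻: pKₐ(H₂S) ≈ 7

(CH₃)₂CH–N₂⁺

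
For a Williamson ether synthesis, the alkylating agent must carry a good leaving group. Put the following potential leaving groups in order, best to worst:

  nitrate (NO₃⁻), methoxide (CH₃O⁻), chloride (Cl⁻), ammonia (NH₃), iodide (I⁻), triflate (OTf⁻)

triflate (OTf⁻) > iodide (I⁻) > chloride (Cl⁻) > nitrate (NO₃⁻) > ammonia (NH₃) > methoxide (CH₃O⁻)

The more stable X⁻ (or X) is on its own — i.e. the weaker a base it is — the better a leaving group it makes.
triflate (OTf⁻): pKₐ(CF₃SO₃H (triflic acid)) ≈ -14
iodide (I⁻): pKₐ(HI) ≈ -10 — large, highly polarisable; very weak base
chloride (Cl⁻): pKₐ(HCl) ≈ -7
nitrate (NO₃⁻): pKₐ(HNO₃) ≈ -1.3 — resonance-delocalised over three oxygens
ammonia (NH₃): pKₐ(NH₄⁺) ≈ 9.2 — neutral but moderately basic; leaves from R–NH₃⁺
methoxide (CH₃O⁻): pKₐ(CH₃OH) ≈ 15.5 — strong base; alkoxides do not leave unassisted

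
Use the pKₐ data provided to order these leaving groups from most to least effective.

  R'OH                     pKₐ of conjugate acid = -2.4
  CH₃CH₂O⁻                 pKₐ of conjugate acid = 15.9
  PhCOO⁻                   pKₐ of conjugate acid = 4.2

Lower conjugate-acid pKₐ ⇒ weaker base ⇒ better leaving group.
Sorting by the given values: R'OH (-2.4), PhCOO⁻ (4.2), CH₃CH₂O⁻ (15.9).

R'OH > PhCOO⁻ > CH₃CH₂O⁻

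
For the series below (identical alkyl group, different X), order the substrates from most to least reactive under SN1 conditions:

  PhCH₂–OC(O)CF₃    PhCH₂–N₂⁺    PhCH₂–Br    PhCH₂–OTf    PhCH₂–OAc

Same R in every case — rank the leaving groups.
A good leaving group is a weak base: the lower the pKₐ of its conjugate acid, the more readily it departs.
PhCH₂–N₂⁺ loses N₂: no meaningful conjugate acid; N₂ departs as an exceptionally stable neutral molecule
PhCH₂–OTf loses OTf⁻: pKₐ(CF₃SO₃H (triflic acid)) ≈ -14
PhCH₂–Br loses Br⁻: pKₐ(HBr) ≈ -9
PhCH₂–OC(O)CF₃ loses CF₃COO⁻: pKₐ(CF₃COOH) ≈ 0.2
PhCH₂–OAc loses AcO⁻: pKₐ(CH₃COOH) ≈ 4.8

PhCH₂–N₂⁺ > PhCH₂–OTf > PhCH₂–Br > PhCH₂–OC(O)CF₃ > PhCH₂–OAc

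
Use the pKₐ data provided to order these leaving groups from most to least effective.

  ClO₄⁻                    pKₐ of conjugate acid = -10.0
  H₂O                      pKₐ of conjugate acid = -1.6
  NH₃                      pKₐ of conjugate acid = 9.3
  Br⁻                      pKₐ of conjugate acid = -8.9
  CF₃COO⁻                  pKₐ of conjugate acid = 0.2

Lower conjugate-acid pKₐ ⇒ weaker base ⇒ better leaving group.
Sorting by the given values: ClO₄⁻ (-10.0), Br⁻ (-8.9), H₂O (-1.6), CF₃COO⁻ (0.2), NH₃ (9.3).

ClO₄⁻ > Br⁻ > H₂O > CF₃COO⁻ > NH₃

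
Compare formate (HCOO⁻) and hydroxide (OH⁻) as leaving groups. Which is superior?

formate (HCOO⁻)

formate (HCOO⁻) is the better leaving group.
pKₐ(HCOOH) ≈ 3.8 versus pKₐ(H₂O) ≈ 15.7: formate (HCOO⁻) is the much weaker base.
Resonance-stabilised carboxylate.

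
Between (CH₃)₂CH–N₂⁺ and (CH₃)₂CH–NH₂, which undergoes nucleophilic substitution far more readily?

(CH₃)₂CH–N₂⁺

From (CH₃)₂CH–NH₂ the departing group would be NH₂⁻ (pKₐ(NH₃) ≈ 38). Extremely strong base; never a leaving group.
From (CH₃)₂CH–N₂⁺ the leaving group is N₂ (no meaningful conjugate acid; N₂ departs as an exceptionally stable neutral molecule).
(In practice (CH₃)₂CH–N₂⁺ is made from (CH₃)₂CH–NH₂ by diazotisation (NaNO₂ / HCl, 0 °C), generating a diazonium salt that expels N₂.)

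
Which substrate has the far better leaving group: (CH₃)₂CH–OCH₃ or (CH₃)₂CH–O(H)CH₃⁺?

From (CH₃)₂CH–OCH₃ the departing group would be CH₃O⁻ (pKₐ(CH₃OH) ≈ 15.5). Strong base; alkoxides do not leave unassisted.
From (CH₃)₂CH–O(H)CH₃⁺ the leaving group is R'OH (pKₐ(R'OH₂⁺) ≈ -2.4). Neutral; leaves from a protonated ether (an oxonium ion, R–O(H)R'⁺).
(In practice (CH₃)₂CH–O(H)CH₃⁺ is made from (CH₃)₂CH–OCH₃ by protonation with concentrated HI, allowing neutral methanol, rather than methoxide, to depart.)

(CH₃)₂CH–O(H)CH₃⁺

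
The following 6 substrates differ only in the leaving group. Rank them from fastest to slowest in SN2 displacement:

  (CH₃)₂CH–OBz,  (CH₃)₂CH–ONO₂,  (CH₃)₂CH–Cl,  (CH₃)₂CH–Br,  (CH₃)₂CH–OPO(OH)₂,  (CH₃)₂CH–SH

The skeletons are identical, so relative rate is governed entirely by leaving-group ability.
Rank by basicity of the departing species: weakest base leaves most easily.
(CH₃)₂CH–Br loses Br⁻: pKₐ(HBr) ≈ -9
(CH₃)₂CH–Cl loses Cl⁻: pKₐ(HCl) ≈ -7
(CH₃)₂CH–ONO₂ loses NO₃⁻: pKₐ(HNO₃) ≈ -1.3
(CH₃)₂CH–OPO(OH)₂ loses H₂PO₄⁻: pKₐ(H₃PO₄) ≈ 2.1
(CH₃)₂CH–OBz loses PhCOO⁻: pKₐ(C₆H₅COOH) ≈ 4.2
(CH₃)₂CH–SH loses HS⁻: pKₐ(H₂S) ≈ 7

(CH₃)₂CH–Br > (CH₃)₂CH–Cl > (CH₃)₂CH–ONO₂ > (CH₃)₂CH–OPO(OH)₂ > (CH₃)₂CH–OBz > (CH₃)₂CH–SH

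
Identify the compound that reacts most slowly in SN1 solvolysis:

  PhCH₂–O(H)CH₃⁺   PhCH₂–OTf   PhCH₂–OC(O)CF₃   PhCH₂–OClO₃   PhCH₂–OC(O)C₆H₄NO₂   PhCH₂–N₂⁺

With the same alkyl group throughout, only the leaving group differentiates the rates.
A good leaving group is a weak base: the lower the pKₐ of its conjugate acid, the more readily it departs.
PhCH₂–N₂⁺ loses N₂: no meaningful conjugate acid; N₂ departs as an exceptionally stable neutral molecule
PhCH₂–OTf loses OTf⁻: pKₐ(CF₃SO₃H (triflic acid)) ≈ -14
PhCH₂–OClO₃ loses ClO₄⁻: pKₐ(HClO₄) ≈ -10
PhCH₂–O(H)CH₃⁺ loses R'OH: pKₐ(R'OH₂⁺) ≈ -2.4
PhCH₂–OC(O)CF₃ loses CF₃COO⁻: pKₐ(CF₃COOH) ≈ 0.2
PhCH₂–OC(O)C₆H₄NO₂ loses p-O₂N–C₆H₄–COO⁻: pKₐ(p-nitrobenzoic acid) ≈ 3.4

PhCH₂–OC(O)C₆H₄NO₂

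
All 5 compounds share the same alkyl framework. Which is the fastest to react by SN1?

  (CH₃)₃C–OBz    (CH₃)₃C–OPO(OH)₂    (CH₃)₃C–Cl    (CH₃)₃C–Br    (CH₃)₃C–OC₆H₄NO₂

(CH₃)₃C–Br

With the same alkyl group throughout, only the leaving group differentiates the rates.
Rank by basicity of the departing species: weakest base leaves most easily.
(CH₃)₃C–Br loses Br⁻: pKₐ(HBr) ≈ -9
(CH₃)₃C–Cl loses Cl⁻: pKₐ(HCl) ≈ -7
(CH₃)₃C–OPO(OH)₂ loses H₂PO₄⁻: pKₐ(H₃PO₄) ≈ 2.1
(CH₃)₃C–OBz loses PhCOO⁻: pKₐ(C₆H₅COOH) ≈ 4.2
(CH₃)₃C–OC₆H₄NO₂ loses p-O₂N–C₆H₄–O⁻: pKₐ(p-nitrophenol) ≈ 7.2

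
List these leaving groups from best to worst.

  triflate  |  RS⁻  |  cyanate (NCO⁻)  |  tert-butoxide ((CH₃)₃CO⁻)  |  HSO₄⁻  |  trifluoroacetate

triflate > HSO₄⁻ > trifluoroacetate > cyanate (NCO⁻) > RS⁻ > tert-butoxide ((CH₃)₃CO⁻)

A good leaving group is a weak base: the lower the pKₐ of its conjugate acid, the more readily it departs.
triflate: pKₐ(CF₃SO₃H (triflic acid)) ≈ -14
HSO₄⁻: pKₐ(H₂SO₄) ≈ -3
trifluoroacetate: pKₐ(CF₃COOH) ≈ 0.2
cyanate (NCO⁻): pKₐ(HOCN) ≈ 3.5
RS⁻: pKₐ(RSH (a thiol)) ≈ 10.5
tert-butoxide ((CH₃)₃CO⁻): pKₐ(t-BuOH) ≈ 18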